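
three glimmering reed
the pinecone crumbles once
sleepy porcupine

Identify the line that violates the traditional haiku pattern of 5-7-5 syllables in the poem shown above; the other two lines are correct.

The second line

Line 1: three (1), glimmering (3), reed (1) → 5 ✓
Line 2: the (1), pinecone (2), crumbles (2), once (1) → 6 (expected 7)
Line 3: sleepy (2), porcupine (3) → 5 ✓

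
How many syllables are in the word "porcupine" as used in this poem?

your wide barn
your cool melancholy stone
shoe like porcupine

3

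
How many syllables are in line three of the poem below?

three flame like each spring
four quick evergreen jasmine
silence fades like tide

5

Line three: silence (2), fades (1), like (1), tide (1) → 5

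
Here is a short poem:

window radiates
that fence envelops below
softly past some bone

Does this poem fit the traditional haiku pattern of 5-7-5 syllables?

Yes

Line 1: window(2) + radiates(3) = 5 ✓
Line 2: that(1) + fence(1) + envelops(3) + below(2) = 7 ✓
Line 3: softly(2) + past(1) + some(1) + bone(1) = 5 ✓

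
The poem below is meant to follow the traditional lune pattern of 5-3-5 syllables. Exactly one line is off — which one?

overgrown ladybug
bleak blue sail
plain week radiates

Line 1

Line 1: overgrown (3), ladybug (3) → 6 (expected 5)
Line 2: bleak (1), blue (1), sail (1) → 3 ✓
Line 3: plain (1), week (1), radiates (3) → 5 ✓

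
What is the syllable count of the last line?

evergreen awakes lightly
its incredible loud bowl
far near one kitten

The last line: far (1), near (1), one (1), kitten (2) → 5

5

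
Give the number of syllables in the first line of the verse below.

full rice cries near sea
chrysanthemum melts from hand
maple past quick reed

The first line: full(1) + rice(1) + cries(1) + near(1) + sea(1) = 5

5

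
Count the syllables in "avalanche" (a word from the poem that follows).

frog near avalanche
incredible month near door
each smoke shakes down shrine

3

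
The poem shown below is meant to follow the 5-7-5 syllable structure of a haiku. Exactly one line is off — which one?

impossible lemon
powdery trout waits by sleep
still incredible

Line 1: impossible (4), lemon (2) → 6 (expected 5)
Line 2: powdery (3), trout (1), waits (1), by (1), sleep (1) → 7 ✓
Line 3: still (1), incredible (4) → 5 ✓

The first line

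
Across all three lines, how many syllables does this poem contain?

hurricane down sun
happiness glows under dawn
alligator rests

17

Line 1: hurricane(3) + down(1) + sun(1) = 5
Line 2: happiness(3) + glows(1) + under(2) + dawn(1) = 7
Line 3: alligator(4) + rests(1) = 5
Total: 5 + 7 + 5 = 17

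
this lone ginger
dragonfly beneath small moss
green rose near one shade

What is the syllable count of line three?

5

Line three: green (1), rose (1), near (1), one (1), shade (1) → 5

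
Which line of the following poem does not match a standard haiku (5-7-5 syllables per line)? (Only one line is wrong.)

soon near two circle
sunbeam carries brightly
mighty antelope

The second line

Line 1: soon(1) + near(1) + two(1) + circle(2) = 5 ✓
Line 2: sunbeam(2) + carries(2) + brightly(2) = 6 (expected 7)
Line 3: mighty(2) + antelope(3) = 5 ✓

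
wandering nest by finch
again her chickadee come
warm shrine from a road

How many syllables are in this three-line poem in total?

Line 1: wandering(3) + nest(1) + by(1) + finch(1) = 6
Line 2: again(2) + her(1) + chickadee(3) + come(1) = 7
Line 3: warm(1) + shrine(1) + from(1) + a(1) + road(1) = 5
Total: 6 + 7 + 5 = 18

18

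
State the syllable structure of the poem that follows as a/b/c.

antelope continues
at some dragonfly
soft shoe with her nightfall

Line 1: antelope (3), continues (3) → 6
Line 2: at (1), some (1), dragonfly (3) → 5
Line 3: soft (1), shoe (1), with (1), her (1), nightfall (2) → 6

6/5/6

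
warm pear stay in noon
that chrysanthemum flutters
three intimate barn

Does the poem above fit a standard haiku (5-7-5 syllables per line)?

Line 1: warm (1), pear (1), stay (1), in (1), noon (1) → 5 ✓
Line 2: that (1), chrysanthemum (4), flutters (2) → 7 ✓
Line 3: three (1), intimate (3), barn (1) → 5 ✓

Yes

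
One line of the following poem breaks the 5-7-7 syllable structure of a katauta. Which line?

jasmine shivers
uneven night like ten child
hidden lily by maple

The first line

Line 1: jasmine(2) + shivers(2) = 4 (expected 5)
Line 2: uneven(3) + night(1) + like(1) + ten(1) + child(1) = 7 ✓
Line 3: hidden(2) + lily(2) + by(1) + maple(2) = 7 ✓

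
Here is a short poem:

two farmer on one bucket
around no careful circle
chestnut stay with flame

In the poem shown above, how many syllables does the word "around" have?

2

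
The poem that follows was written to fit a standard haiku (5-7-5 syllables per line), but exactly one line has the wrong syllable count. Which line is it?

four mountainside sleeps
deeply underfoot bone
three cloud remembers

Line 1: four (1), mountainside (3), sleeps (1) → 5 ✓
Line 2: deeply (2), underfoot (3), bone (1) → 6 (expected 7)
Line 3: three (1), cloud (1), remembers (3) → 5 ✓

The second line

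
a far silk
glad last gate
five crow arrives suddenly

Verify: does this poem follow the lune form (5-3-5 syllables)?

No

Line 1: "a far silk": 1+1+1 = 3 (expected 5)
Line 2: "glad last gate": 1+1+1 = 3 ✓
Line 3: "five crow arrives suddenly": 1+1+2+3 = 7 (expected 5)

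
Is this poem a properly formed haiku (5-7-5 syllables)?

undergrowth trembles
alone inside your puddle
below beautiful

Line 1: undergrowth (3), trembles (2) → 5 ✓
Line 2: alone (2), inside (2), your (1), puddle (2) → 7 ✓
Line 3: below (2), beautiful (3) → 5 ✓

Yes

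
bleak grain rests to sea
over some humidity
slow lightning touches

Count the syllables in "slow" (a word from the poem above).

1

"slow" has 1 syllable.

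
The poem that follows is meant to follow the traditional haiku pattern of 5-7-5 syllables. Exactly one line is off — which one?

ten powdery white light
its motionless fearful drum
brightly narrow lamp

The first line

Line 1: "ten powdery white light": 1+3+1+1 = 6 (expected 5)
Line 2: "its motionless fearful drum": 1+3+2+1 = 7 ✓
Line 3: "brightly narrow lamp": 2+2+1 = 5 ✓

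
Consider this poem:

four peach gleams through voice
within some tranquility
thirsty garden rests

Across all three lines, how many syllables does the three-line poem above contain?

Line 1: four(1) + peach(1) + gleams(1) + through(1) + voice(1) = 5
Line 2: within(2) + some(1) + tranquility(4) = 7
Line 3: thirsty(2) + garden(2) + rests(1) = 5
Total: 5 + 7 + 5 = 17

17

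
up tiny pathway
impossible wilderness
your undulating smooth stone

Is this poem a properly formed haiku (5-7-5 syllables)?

No

Line 1: "up tiny pathway": 1+2+2 = 5 ✓
Line 2: "impossible wilderness": 4+3 = 7 ✓
Line 3: "your undulating smooth stone": 1+4+1+1 = 7 (expected 5)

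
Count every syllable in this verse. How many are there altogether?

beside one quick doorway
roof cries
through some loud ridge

12

Line 1: beside (2), one (1), quick (1), doorway (2) → 6
Line 2: roof (1), cries (1) → 2
Line 3: through (1), some (1), loud (1), ridge (1) → 4
Total: 6 + 2 + 4 = 12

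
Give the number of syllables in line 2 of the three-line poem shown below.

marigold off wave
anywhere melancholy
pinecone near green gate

7

Line 2: anywhere (3), melancholy (4) → 7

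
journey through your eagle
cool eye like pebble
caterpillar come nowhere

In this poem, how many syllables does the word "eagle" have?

"eagle" has 2 syllables.

2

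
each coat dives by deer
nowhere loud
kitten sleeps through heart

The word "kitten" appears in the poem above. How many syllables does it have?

2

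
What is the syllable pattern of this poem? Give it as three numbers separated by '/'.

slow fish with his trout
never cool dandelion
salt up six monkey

Line 1: slow (1), fish (1), with (1), his (1), trout (1) → 5
Line 2: never (2), cool (1), dandelion (4) → 7
Line 3: salt (1), up (1), six (1), monkey (2) → 5

5/7/5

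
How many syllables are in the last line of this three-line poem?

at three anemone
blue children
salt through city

4

The last line: "salt through city": 1+1+2 = 4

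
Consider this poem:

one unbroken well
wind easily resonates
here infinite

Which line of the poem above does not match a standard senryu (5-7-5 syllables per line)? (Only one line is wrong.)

Line 3

Line 1: one(1) + unbroken(3) + well(1) = 5 ✓
Line 2: wind(1) + easily(3) + resonates(3) = 7 ✓
Line 3: here(1) + infinite(3) = 4 (expected 5)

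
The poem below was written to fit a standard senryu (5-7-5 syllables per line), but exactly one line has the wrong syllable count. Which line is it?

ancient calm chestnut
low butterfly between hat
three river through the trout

Line 1: ancient(2) + calm(1) + chestnut(2) = 5 ✓
Line 2: low(1) + butterfly(3) + between(2) + hat(1) = 7 ✓
Line 3: three(1) + river(2) + through(1) + the(1) + trout(1) = 6 (expected 5)

Line 3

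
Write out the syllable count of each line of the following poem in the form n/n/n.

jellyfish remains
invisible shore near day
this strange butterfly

5/7/5

Line 1: jellyfish(3) + remains(2) = 5
Line 2: invisible(4) + shore(1) + near(1) + day(1) = 7
Line 3: this(1) + strange(1) + butterfly(3) = 5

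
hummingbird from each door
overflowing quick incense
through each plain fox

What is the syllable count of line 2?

Line 2: "overflowing quick incense": 4+1+2 = 7

7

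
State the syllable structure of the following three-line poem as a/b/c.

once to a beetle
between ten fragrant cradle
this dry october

5/7/5

Line 1: "once to a beetle": 1+1+1+2 = 5
Line 2: "between ten fragrant cradle": 2+1+2+2 = 7
Line 3: "this dry october": 1+1+3 = 5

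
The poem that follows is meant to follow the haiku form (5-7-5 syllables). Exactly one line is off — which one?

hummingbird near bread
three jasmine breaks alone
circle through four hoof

Line 2

Line 1: "hummingbird near bread": 3+1+1 = 5 ✓
Line 2: "three jasmine breaks alone": 1+2+1+2 = 6 (expected 7)
Line 3: "circle through four hoof": 2+1+1+1 = 5 ✓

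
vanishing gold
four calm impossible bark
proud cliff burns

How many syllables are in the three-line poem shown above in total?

Line 1: vanishing (3), gold (1) → 4
Line 2: four (1), calm (1), impossible (4), bark (1) → 7
Line 3: proud (1), cliff (1), burns (1) → 3
Total: 4 + 7 + 3 = 14

14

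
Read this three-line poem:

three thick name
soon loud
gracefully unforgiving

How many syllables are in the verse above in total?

12

Line 1: three(1) + thick(1) + name(1) = 3
Line 2: soon(1) + loud(1) = 2
Line 3: gracefully(3) + unforgiving(4) = 7
Total: 3 + 2 + 7 = 12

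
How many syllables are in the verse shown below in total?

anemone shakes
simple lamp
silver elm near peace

13

Line 1: "anemone shakes": 4+1 = 5
Line 2: "simple lamp": 2+1 = 3
Line 3: "silver elm near peace": 2+1+1+1 = 5
Total: 5 + 3 + 5 = 13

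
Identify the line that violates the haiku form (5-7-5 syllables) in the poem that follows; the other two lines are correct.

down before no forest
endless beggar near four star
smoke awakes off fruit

Line 1

Line 1: down(1) + before(2) + no(1) + forest(2) = 6 (expected 5)
Line 2: endless(2) + beggar(2) + near(1) + four(1) + star(1) = 7 ✓
Line 3: smoke(1) + awakes(2) + off(1) + fruit(1) = 5 ✓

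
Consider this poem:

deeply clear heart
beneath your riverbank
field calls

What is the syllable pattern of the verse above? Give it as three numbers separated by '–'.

4–6–2

Line 1: "deeply clear heart": 2+1+1 = 4
Line 2: "beneath your riverbank": 2+1+3 = 6
Line 3: "field calls": 1+1 = 2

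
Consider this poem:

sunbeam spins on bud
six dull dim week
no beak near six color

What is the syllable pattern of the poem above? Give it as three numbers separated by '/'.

5/4/6

Line 1: sunbeam (2), spins (1), on (1), bud (1) → 5
Line 2: six (1), dull (1), dim (1), week (1) → 4
Line 3: no (1), beak (1), near (1), six (1), color (2) → 6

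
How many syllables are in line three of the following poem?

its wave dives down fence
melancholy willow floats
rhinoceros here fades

Line three: rhinoceros (4), here (1), fades (1) → 6

6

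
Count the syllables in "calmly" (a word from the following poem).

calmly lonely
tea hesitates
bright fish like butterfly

2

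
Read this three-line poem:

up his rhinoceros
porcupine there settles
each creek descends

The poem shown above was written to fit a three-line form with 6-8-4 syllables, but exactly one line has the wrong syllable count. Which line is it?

Line 1: "up his rhinoceros": 1+1+4 = 6 ✓
Line 2: "porcupine there settles": 3+1+2 = 6 (expected 8)
Line 3: "each creek descends": 1+1+2 = 4 ✓

Line 2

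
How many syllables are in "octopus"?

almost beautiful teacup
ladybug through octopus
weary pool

3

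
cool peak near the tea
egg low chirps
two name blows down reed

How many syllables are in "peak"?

1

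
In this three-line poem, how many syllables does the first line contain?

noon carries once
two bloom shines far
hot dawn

4

The first line: noon (1), carries (2), once (1) → 4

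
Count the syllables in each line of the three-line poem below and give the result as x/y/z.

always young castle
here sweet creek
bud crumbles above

5/3/5

Line 1: always (2), young (1), castle (2) → 5
Line 2: here (1), sweet (1), creek (1) → 3
Line 3: bud (1), crumbles (2), above (2) → 5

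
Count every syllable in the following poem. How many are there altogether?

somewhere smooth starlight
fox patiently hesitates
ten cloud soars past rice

17

Line 1: somewhere(2) + smooth(1) + starlight(2) = 5
Line 2: fox(1) + patiently(3) + hesitates(3) = 7
Line 3: ten(1) + cloud(1) + soars(1) + past(1) + rice(1) = 5
Total: 5 + 7 + 5 = 17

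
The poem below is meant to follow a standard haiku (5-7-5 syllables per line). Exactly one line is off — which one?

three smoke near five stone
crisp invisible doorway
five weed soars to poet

Line 3

Line 1: "three smoke near five stone": 1+1+1+1+1 = 5 ✓
Line 2: "crisp invisible doorway": 1+4+2 = 7 ✓
Line 3: "five weed soars to poet": 1+1+1+1+2 = 6 (expected 5)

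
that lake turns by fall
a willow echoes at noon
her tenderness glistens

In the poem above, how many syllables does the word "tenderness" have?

"tenderness" has 3 syllables.

3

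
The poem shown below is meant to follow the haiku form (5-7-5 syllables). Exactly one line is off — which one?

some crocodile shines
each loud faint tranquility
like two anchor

Line 1: some(1) + crocodile(3) + shines(1) = 5 ✓
Line 2: each(1) + loud(1) + faint(1) + tranquility(4) = 7 ✓
Line 3: like(1) + two(1) + anchor(2) = 4 (expected 5)

Line 3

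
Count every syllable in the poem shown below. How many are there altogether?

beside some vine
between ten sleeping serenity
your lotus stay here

Line 1: beside (2), some (1), vine (1) → 4
Line 2: between (2), ten (1), sleeping (2), serenity (4) → 9
Line 3: your (1), lotus (2), stay (1), here (1) → 5
Total: 4 + 9 + 5 = 18

18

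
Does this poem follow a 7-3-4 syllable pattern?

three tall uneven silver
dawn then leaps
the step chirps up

Line 1: three(1) + tall(1) + uneven(3) + silver(2) = 7 ✓
Line 2: dawn(1) + then(1) + leaps(1) = 3 ✓
Line 3: the(1) + step(1) + chirps(1) + up(1) = 4 ✓

Yes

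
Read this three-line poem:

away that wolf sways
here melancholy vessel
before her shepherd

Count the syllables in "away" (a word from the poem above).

"away" has 2 syllables.

2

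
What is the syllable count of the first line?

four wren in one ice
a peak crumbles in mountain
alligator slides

The first line: four (1), wren (1), in (1), one (1), ice (1) → 5

5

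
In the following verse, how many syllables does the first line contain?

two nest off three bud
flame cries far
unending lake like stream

5

The first line: two (1), nest (1), off (1), three (1), bud (1) → 5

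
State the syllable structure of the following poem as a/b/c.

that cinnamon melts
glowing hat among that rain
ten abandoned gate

5/7/5

Line 1: that(1) + cinnamon(3) + melts(1) = 5
Line 2: glowing(2) + hat(1) + among(2) + that(1) + rain(1) = 7
Line 3: ten(1) + abandoned(3) + gate(1) = 5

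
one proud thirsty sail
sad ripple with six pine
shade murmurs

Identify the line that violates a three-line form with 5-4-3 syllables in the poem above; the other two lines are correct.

Line 1: one (1), proud (1), thirsty (2), sail (1) → 5 ✓
Line 2: sad (1), ripple (2), with (1), six (1), pine (1) → 6 (expected 4)
Line 3: shade (1), murmurs (2) → 3 ✓

Line 2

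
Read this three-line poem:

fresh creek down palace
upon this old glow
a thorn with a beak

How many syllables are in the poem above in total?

Line 1: fresh(1) + creek(1) + down(1) + palace(2) = 5
Line 2: upon(2) + this(1) + old(1) + glow(1) = 5
Line 3: a(1) + thorn(1) + with(1) + a(1) + beak(1) = 5
Total: 5 + 5 + 5 = 15

15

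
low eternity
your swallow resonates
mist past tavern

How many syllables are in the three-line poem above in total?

15

Line 1: low (1), eternity (4) → 5
Line 2: your (1), swallow (2), resonates (3) → 6
Line 3: mist (1), past (1), tavern (2) → 4
Total: 5 + 6 + 4 = 15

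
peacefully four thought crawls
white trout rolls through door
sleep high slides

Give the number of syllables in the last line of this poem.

3

The last line: sleep (1), high (1), slides (1) → 3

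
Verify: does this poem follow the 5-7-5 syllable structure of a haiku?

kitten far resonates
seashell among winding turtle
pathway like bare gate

Line 1: "kitten far resonates": 2+1+3 = 6 (expected 5)
Line 2: "seashell among winding turtle": 2+2+2+2 = 8 (expected 7)
Line 3: "pathway like bare gate": 2+1+1+1 = 5 ✓

No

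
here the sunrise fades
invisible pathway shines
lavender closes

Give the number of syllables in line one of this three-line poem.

Line one: here(1) + the(1) + sunrise(2) + fades(1) = 5

5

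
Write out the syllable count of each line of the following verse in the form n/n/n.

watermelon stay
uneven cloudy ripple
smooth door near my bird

Line 1: watermelon(4) + stay(1) = 5
Line 2: uneven(3) + cloudy(2) + ripple(2) = 7
Line 3: smooth(1) + door(1) + near(1) + my(1) + bird(1) = 5

5/7/5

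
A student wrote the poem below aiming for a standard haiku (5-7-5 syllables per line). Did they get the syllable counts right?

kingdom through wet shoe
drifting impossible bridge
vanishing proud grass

Yes

Line 1: kingdom(2) + through(1) + wet(1) + shoe(1) = 5 ✓
Line 2: drifting(2) + impossible(4) + bridge(1) = 7 ✓
Line 3: vanishing(3) + proud(1) + grass(1) = 5 ✓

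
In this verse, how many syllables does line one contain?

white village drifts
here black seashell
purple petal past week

Line one: "white village drifts": 1+2+1 = 4

4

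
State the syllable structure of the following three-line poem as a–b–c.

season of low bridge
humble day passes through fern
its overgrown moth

5–7–5

Line 1: "season of low bridge": 2+1+1+1 = 5
Line 2: "humble day passes through fern": 2+1+2+1+1 = 7
Line 3: "its overgrown moth": 1+3+1 = 5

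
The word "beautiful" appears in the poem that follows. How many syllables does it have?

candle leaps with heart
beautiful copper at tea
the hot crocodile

3

"beautiful" has 3 syllables.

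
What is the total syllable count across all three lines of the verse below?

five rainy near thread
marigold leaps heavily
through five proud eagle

Line 1: five(1) + rainy(2) + near(1) + thread(1) = 5
Line 2: marigold(3) + leaps(1) + heavily(3) = 7
Line 3: through(1) + five(1) + proud(1) + eagle(2) = 5
Total: 5 + 7 + 5 = 17

17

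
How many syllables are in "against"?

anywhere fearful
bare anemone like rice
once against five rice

"against" has 2 syllables.

2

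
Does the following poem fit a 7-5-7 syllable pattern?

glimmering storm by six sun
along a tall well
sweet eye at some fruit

Line 1: "glimmering storm by six sun": 3+1+1+1+1 = 7 ✓
Line 2: "along a tall well": 2+1+1+1 = 5 ✓
Line 3: "sweet eye at some fruit": 1+1+1+1+1 = 5 (expected 7)

No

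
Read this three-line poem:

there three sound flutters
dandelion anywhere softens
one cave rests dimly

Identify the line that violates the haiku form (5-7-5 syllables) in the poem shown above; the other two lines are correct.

The second line

Line 1: there (1), three (1), sound (1), flutters (2) → 5 ✓
Line 2: dandelion (4), anywhere (3), softens (2) → 9 (expected 7)
Line 3: one (1), cave (1), rests (1), dimly (2) → 5 ✓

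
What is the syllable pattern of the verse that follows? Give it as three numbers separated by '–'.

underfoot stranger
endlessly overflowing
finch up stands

Line 1: underfoot (3), stranger (2) → 5
Line 2: endlessly (3), overflowing (4) → 7
Line 3: finch (1), up (1), stands (1) → 3

5–7–3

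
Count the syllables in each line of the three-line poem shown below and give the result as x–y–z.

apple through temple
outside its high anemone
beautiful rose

5–8–4

Line 1: apple (2), through (1), temple (2) → 5
Line 2: outside (2), its (1), high (1), anemone (4) → 8
Line 3: beautiful (3), rose (1) → 4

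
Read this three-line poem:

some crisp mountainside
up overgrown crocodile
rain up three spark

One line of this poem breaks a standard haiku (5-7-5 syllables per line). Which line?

Line 1: some(1) + crisp(1) + mountainside(3) = 5 ✓
Line 2: up(1) + overgrown(3) + crocodile(3) = 7 ✓
Line 3: rain(1) + up(1) + three(1) + spark(1) = 4 (expected 5)

Line 3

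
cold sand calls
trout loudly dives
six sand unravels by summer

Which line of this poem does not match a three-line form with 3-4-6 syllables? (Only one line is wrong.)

Line 1: "cold sand calls": 1+1+1 = 3 ✓
Line 2: "trout loudly dives": 1+2+1 = 4 ✓
Line 3: "six sand unravels by summer": 1+1+3+1+2 = 8 (expected 6)

Line 3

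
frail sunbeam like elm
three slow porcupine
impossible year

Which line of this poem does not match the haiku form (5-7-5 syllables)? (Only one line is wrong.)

Line 1: frail (1), sunbeam (2), like (1), elm (1) → 5 ✓
Line 2: three (1), slow (1), porcupine (3) → 5 (expected 7)
Line 3: impossible (4), year (1) → 5 ✓

The second line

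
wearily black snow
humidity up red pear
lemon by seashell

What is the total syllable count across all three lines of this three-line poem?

17

Line 1: wearily (3), black (1), snow (1) → 5
Line 2: humidity (4), up (1), red (1), pear (1) → 7
Line 3: lemon (2), by (1), seashell (2) → 5
Total: 5 + 7 + 5 = 17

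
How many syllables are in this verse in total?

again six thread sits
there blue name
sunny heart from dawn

13

Line 1: again (2), six (1), thread (1), sits (1) → 5
Line 2: there (1), blue (1), name (1) → 3
Line 3: sunny (2), heart (1), from (1), dawn (1) → 5
Total: 5 + 3 + 5 = 13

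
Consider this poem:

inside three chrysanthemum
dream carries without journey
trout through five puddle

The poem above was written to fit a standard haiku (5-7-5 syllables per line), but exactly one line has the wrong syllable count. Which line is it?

Line 1

Line 1: inside(2) + three(1) + chrysanthemum(4) = 7 (expected 5)
Line 2: dream(1) + carries(2) + without(2) + journey(2) = 7 ✓
Line 3: trout(1) + through(1) + five(1) + puddle(2) = 5 ✓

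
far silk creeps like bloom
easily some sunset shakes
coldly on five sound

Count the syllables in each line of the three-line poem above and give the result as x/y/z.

5/7/5

Line 1: far(1) + silk(1) + creeps(1) + like(1) + bloom(1) = 5
Line 2: easily(3) + some(1) + sunset(2) + shakes(1) = 7
Line 3: coldly(2) + on(1) + five(1) + sound(1) = 5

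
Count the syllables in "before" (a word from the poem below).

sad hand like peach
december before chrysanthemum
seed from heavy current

"before" has 2 syllables.

2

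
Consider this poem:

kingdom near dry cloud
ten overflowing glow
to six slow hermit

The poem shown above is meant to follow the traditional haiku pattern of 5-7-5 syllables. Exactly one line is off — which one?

Line 1: "kingdom near dry cloud": 2+1+1+1 = 5 ✓
Line 2: "ten overflowing glow": 1+4+1 = 6 (expected 7)
Line 3: "to six slow hermit": 1+1+1+2 = 5 ✓

The second line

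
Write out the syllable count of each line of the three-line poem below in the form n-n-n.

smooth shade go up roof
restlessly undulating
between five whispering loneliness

Line 1: smooth (1), shade (1), go (1), up (1), roof (1) → 5
Line 2: restlessly (3), undulating (4) → 7
Line 3: between (2), five (1), whispering (3), loneliness (3) → 9

5-7-9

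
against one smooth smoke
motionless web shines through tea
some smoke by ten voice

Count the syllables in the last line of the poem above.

5

The last line: some (1), smoke (1), by (1), ten (1), voice (1) → 5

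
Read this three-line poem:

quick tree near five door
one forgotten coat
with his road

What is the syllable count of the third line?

3

The third line: with (1), his (1), road (1) → 3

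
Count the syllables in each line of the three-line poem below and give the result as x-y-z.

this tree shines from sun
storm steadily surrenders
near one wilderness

5-7-5

Line 1: this (1), tree (1), shines (1), from (1), sun (1) → 5
Line 2: storm (1), steadily (3), surrenders (3) → 7
Line 3: near (1), one (1), wilderness (3) → 5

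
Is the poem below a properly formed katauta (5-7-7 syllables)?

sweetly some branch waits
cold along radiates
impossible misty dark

No

Line 1: sweetly (2), some (1), branch (1), waits (1) → 5 ✓
Line 2: cold (1), along (2), radiates (3) → 6 (expected 7)
Line 3: impossible (4), misty (2), dark (1) → 7 ✓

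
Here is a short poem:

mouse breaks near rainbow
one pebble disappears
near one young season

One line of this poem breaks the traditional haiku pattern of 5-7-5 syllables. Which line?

Line 1: "mouse breaks near rainbow": 1+1+1+2 = 5 ✓
Line 2: "one pebble disappears": 1+2+3 = 6 (expected 7)
Line 3: "near one young season": 1+1+1+2 = 5 ✓

Line 2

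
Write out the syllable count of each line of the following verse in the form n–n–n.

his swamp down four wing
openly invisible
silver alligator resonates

Line 1: his (1), swamp (1), down (1), four (1), wing (1) → 5
Line 2: openly (3), invisible (4) → 7
Line 3: silver (2), alligator (4), resonates (3) → 9

5–7–9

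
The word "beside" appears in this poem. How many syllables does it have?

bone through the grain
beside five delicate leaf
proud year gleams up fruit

"beside" has 2 syllables.

2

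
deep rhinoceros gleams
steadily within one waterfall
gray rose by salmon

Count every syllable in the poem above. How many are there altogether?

Line 1: deep(1) + rhinoceros(4) + gleams(1) = 6
Line 2: steadily(3) + within(2) + one(1) + waterfall(3) = 9
Line 3: gray(1) + rose(1) + by(1) + salmon(2) = 5
Total: 6 + 9 + 5 = 20

20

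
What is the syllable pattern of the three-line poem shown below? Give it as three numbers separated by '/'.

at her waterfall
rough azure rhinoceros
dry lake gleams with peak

Line 1: at (1), her (1), waterfall (3) → 5
Line 2: rough (1), azure (2), rhinoceros (4) → 7
Line 3: dry (1), lake (1), gleams (1), with (1), peak (1) → 5

5/7/5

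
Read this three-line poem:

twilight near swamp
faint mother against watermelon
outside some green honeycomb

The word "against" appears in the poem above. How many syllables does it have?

"against" has 2 syllables.

2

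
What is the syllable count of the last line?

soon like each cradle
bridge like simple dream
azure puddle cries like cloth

7

The last line: azure (2), puddle (2), cries (1), like (1), cloth (1) → 7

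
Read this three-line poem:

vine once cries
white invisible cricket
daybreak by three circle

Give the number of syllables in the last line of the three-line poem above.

6

The last line: "daybreak by three circle": 2+1+1+2 = 6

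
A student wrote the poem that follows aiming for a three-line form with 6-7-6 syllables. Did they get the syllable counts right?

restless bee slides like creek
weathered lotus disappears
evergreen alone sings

Yes

Line 1: "restless bee slides like creek": 2+1+1+1+1 = 6 ✓
Line 2: "weathered lotus disappears": 2+2+3 = 7 ✓
Line 3: "evergreen alone sings": 3+2+1 = 6 ✓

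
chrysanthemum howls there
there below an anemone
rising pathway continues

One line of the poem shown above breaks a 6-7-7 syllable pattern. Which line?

The second line

Line 1: "chrysanthemum howls there": 4+1+1 = 6 ✓
Line 2: "there below an anemone": 1+2+1+4 = 8 (expected 7)
Line 3: "rising pathway continues": 2+2+3 = 7 ✓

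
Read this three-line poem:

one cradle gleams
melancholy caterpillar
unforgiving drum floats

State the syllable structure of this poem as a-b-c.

Line 1: one(1) + cradle(2) + gleams(1) = 4
Line 2: melancholy(4) + caterpillar(4) = 8
Line 3: unforgiving(4) + drum(1) + floats(1) = 6

4-8-6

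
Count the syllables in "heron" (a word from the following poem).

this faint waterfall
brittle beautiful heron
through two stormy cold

2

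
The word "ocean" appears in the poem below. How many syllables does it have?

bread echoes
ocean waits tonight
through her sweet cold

2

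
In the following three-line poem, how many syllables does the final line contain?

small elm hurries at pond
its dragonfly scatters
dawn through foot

The final line: "dawn through foot": 1+1+1 = 3

3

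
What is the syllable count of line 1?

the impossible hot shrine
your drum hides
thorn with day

7

Line 1: the(1) + impossible(4) + hot(1) + shrine(1) = 7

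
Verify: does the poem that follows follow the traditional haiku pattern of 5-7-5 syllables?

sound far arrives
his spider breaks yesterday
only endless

Line 1: sound (1), far (1), arrives (2) → 4 (expected 5)
Line 2: his (1), spider (2), breaks (1), yesterday (3) → 7 ✓
Line 3: only (2), endless (2) → 4 (expected 5)

No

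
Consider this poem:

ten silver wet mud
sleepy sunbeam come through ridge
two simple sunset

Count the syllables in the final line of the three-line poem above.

5

The final line: two(1) + simple(2) + sunset(2) = 5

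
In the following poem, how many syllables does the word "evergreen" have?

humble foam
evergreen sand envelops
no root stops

3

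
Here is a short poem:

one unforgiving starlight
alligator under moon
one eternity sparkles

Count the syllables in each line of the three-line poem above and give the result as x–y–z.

Line 1: "one unforgiving starlight": 1+4+2 = 7
Line 2: "alligator under moon": 4+2+1 = 7
Line 3: "one eternity sparkles": 1+4+2 = 7

7–7–7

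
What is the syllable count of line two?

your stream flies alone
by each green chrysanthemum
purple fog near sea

Line two: by(1) + each(1) + green(1) + chrysanthemum(4) = 7

7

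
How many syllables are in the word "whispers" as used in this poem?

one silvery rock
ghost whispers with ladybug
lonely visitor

2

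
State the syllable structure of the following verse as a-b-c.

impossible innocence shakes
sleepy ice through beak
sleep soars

Line 1: impossible(4) + innocence(3) + shakes(1) = 8
Line 2: sleepy(2) + ice(1) + through(1) + beak(1) = 5
Line 3: sleep(1) + soars(1) = 2

8-5-2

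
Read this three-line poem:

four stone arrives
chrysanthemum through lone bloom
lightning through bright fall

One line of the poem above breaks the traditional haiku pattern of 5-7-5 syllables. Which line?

Line 1

Line 1: four (1), stone (1), arrives (2) → 4 (expected 5)
Line 2: chrysanthemum (4), through (1), lone (1), bloom (1) → 7 ✓
Line 3: lightning (2), through (1), bright (1), fall (1) → 5 ✓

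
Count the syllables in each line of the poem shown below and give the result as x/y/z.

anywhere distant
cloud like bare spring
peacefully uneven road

Line 1: anywhere (3), distant (2) → 5
Line 2: cloud (1), like (1), bare (1), spring (1) → 4
Line 3: peacefully (3), uneven (3), road (1) → 7

5/4/7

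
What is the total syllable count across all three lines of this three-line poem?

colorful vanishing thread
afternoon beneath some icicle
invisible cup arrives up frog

25

Line 1: colorful(3) + vanishing(3) + thread(1) = 7
Line 2: afternoon(3) + beneath(2) + some(1) + icicle(3) = 9
Line 3: invisible(4) + cup(1) + arrives(2) + up(1) + frog(1) = 9
Total: 7 + 9 + 9 = 25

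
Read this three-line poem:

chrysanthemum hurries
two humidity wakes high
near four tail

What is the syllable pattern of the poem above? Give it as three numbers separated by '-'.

6-7-3

Line 1: chrysanthemum(4) + hurries(2) = 6
Line 2: two(1) + humidity(4) + wakes(1) + high(1) = 7
Line 3: near(1) + four(1) + tail(1) = 3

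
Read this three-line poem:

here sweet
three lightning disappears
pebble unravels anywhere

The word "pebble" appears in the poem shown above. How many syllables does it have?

"pebble" has 2 syllables.

2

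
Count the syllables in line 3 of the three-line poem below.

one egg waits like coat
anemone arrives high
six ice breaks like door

Line 3: six (1), ice (1), breaks (1), like (1), door (1) → 5

5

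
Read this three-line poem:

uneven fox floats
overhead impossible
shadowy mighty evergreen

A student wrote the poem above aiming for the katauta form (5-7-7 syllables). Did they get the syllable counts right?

No

Line 1: uneven (3), fox (1), floats (1) → 5 ✓
Line 2: overhead (3), impossible (4) → 7 ✓
Line 3: shadowy (3), mighty (2), evergreen (3) → 8 (expected 7)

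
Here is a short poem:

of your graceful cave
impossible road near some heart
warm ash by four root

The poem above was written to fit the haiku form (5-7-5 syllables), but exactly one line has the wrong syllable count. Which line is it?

Line 2

Line 1: "of your graceful cave": 1+1+2+1 = 5 ✓
Line 2: "impossible road near some heart": 4+1+1+1+1 = 8 (expected 7)
Line 3: "warm ash by four root": 1+1+1+1+1 = 5 ✓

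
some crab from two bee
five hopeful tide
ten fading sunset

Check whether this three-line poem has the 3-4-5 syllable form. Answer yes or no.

No

Line 1: "some crab from two bee": 1+1+1+1+1 = 5 (expected 3)
Line 2: "five hopeful tide": 1+2+1 = 4 ✓
Line 3: "ten fading sunset": 1+2+2 = 5 ✓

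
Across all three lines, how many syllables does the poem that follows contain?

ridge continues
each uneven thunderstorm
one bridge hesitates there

Line 1: ridge(1) + continues(3) = 4
Line 2: each(1) + uneven(3) + thunderstorm(3) = 7
Line 3: one(1) + bridge(1) + hesitates(3) + there(1) = 6
Total: 4 + 7 + 6 = 17

17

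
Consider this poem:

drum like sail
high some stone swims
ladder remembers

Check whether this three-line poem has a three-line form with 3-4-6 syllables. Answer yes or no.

No

Line 1: drum (1), like (1), sail (1) → 3 ✓
Line 2: high (1), some (1), stone (1), swims (1) → 4 ✓
Line 3: ladder (2), remembers (3) → 5 (expected 6)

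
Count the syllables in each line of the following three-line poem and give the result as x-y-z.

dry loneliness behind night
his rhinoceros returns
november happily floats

Line 1: dry(1) + loneliness(3) + behind(2) + night(1) = 7
Line 2: his(1) + rhinoceros(4) + returns(2) = 7
Line 3: november(3) + happily(3) + floats(1) = 7

7-7-7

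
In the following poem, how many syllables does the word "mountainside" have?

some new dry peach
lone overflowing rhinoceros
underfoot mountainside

"mountainside" has 3 syllables.

3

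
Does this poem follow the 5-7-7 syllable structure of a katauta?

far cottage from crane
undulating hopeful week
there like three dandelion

Yes

Line 1: far(1) + cottage(2) + from(1) + crane(1) = 5 ✓
Line 2: undulating(4) + hopeful(2) + week(1) = 7 ✓
Line 3: there(1) + like(1) + three(1) + dandelion(4) = 7 ✓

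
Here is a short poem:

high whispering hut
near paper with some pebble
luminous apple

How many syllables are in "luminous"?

3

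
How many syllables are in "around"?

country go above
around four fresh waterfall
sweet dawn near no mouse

2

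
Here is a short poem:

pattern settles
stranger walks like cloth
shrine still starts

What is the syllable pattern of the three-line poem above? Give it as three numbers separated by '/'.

Line 1: pattern(2) + settles(2) = 4
Line 2: stranger(2) + walks(1) + like(1) + cloth(1) = 5
Line 3: shrine(1) + still(1) + starts(1) = 3

4/5/3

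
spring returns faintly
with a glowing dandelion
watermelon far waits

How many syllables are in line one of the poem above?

Line one: spring(1) + returns(2) + faintly(2) = 5

5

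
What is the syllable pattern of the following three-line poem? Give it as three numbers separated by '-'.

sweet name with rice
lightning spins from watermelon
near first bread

Line 1: sweet(1) + name(1) + with(1) + rice(1) = 4
Line 2: lightning(2) + spins(1) + from(1) + watermelon(4) = 8
Line 3: near(1) + first(1) + bread(1) = 3

4-8-3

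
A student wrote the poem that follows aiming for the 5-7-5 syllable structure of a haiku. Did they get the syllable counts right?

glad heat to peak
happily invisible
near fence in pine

No

Line 1: glad (1), heat (1), to (1), peak (1) → 4 (expected 5)
Line 2: happily (3), invisible (4) → 7 ✓
Line 3: near (1), fence (1), in (1), pine (1) → 4 (expected 5)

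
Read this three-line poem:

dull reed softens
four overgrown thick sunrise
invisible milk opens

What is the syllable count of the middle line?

7

The middle line: "four overgrown thick sunrise": 1+3+1+2 = 7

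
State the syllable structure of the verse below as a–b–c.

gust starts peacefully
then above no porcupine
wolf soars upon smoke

5–7–5

Line 1: gust(1) + starts(1) + peacefully(3) = 5
Line 2: then(1) + above(2) + no(1) + porcupine(3) = 7
Line 3: wolf(1) + soars(1) + upon(2) + smoke(1) = 5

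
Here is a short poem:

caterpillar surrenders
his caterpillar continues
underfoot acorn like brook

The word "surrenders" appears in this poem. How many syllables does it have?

"surrenders" has 3 syllables.

3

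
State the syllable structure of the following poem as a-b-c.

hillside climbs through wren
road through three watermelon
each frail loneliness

5-7-5

Line 1: hillside(2) + climbs(1) + through(1) + wren(1) = 5
Line 2: road(1) + through(1) + three(1) + watermelon(4) = 7
Line 3: each(1) + frail(1) + loneliness(3) = 5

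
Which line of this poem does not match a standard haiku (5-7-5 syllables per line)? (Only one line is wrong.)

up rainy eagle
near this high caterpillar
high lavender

Line 3

Line 1: up (1), rainy (2), eagle (2) → 5 ✓
Line 2: near (1), this (1), high (1), caterpillar (4) → 7 ✓
Line 3: high (1), lavender (3) → 4 (expected 5)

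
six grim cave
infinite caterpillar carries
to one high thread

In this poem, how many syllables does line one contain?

3

Line one: six (1), grim (1), cave (1) → 3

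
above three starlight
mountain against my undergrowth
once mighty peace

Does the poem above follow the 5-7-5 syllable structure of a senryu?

Line 1: above (2), three (1), starlight (2) → 5 ✓
Line 2: mountain (2), against (2), my (1), undergrowth (3) → 8 (expected 7)
Line 3: once (1), mighty (2), peace (1) → 4 (expected 5)

No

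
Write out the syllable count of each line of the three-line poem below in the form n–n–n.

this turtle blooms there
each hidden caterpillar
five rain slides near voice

5–7–5

Line 1: this(1) + turtle(2) + blooms(1) + there(1) = 5
Line 2: each(1) + hidden(2) + caterpillar(4) = 7
Line 3: five(1) + rain(1) + slides(1) + near(1) + voice(1) = 5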